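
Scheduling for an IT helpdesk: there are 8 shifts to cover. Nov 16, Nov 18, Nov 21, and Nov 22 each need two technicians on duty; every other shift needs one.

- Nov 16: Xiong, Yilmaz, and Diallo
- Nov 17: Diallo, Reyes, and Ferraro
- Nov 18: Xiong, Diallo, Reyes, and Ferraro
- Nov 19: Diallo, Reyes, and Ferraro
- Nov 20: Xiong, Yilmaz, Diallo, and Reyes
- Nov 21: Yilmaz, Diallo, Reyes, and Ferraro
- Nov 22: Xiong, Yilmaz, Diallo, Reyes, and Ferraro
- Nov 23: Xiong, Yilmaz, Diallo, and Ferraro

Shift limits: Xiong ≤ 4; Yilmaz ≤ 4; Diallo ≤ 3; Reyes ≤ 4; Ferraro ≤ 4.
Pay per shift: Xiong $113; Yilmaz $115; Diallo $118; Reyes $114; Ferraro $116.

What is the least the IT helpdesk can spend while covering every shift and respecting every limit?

$1368

Picking the cheapest available technician for each shift independently would cost $1365, but that ignores the shift limits.
An optimal schedule: Nov 16→Xiong+Yilmaz, Nov 17→Reyes, Nov 18→Xiong+Reyes, Nov 19→Reyes, Nov 20→Xiong, Nov 21→Reyes+Yilmaz, Nov 22→Xiong+Yilmaz, Nov 23→Yilmaz.
Total: 113 + 115 + 114 + 113 + 114 + 114 + 113 + 114 + 115 + 113 + 115 + 115 = $1368.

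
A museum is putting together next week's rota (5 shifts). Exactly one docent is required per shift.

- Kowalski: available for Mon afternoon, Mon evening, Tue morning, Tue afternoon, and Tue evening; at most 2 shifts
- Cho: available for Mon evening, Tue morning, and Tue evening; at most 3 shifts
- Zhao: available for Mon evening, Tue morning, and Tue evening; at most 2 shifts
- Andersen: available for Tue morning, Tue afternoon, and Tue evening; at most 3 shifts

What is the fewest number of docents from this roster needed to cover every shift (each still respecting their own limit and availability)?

5 slots to fill and no one can take more than 3, so at least ⌈5/3⌉ = 2 docents are needed.
Kowalski and Cho alone can cover everything: Mon afternoon→Kowalski, Mon evening→Cho, Tue morning→Cho, Tue afternoon→Kowalski, Tue evening→Cho.

2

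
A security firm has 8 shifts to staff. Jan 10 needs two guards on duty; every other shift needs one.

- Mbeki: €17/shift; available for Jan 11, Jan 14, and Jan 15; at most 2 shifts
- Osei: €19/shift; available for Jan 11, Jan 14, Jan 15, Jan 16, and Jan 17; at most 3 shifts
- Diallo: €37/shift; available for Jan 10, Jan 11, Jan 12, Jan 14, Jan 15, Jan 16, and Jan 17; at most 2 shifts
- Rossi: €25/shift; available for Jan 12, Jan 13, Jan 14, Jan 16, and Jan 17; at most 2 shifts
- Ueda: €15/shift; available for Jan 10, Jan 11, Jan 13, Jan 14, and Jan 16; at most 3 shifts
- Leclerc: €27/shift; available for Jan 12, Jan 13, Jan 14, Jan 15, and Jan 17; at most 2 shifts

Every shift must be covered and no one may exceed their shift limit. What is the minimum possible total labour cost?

Jan 10 can only be covered by Diallo and Ueda, so that assignment is forced.
Picking the cheapest available guard for each shift independently would cost €173, but that ignores the shift limits.
An optimal schedule: Jan 10→Ueda+Diallo, Jan 11→Ueda, Jan 12→Rossi, Jan 13→Ueda, Jan 14→Mbeki, Jan 15→Mbeki, Jan 16→Osei, Jan 17→Osei.
Total: 15 + 37 + 15 + 25 + 15 + 17 + 17 + 19 + 19 = €179.

€179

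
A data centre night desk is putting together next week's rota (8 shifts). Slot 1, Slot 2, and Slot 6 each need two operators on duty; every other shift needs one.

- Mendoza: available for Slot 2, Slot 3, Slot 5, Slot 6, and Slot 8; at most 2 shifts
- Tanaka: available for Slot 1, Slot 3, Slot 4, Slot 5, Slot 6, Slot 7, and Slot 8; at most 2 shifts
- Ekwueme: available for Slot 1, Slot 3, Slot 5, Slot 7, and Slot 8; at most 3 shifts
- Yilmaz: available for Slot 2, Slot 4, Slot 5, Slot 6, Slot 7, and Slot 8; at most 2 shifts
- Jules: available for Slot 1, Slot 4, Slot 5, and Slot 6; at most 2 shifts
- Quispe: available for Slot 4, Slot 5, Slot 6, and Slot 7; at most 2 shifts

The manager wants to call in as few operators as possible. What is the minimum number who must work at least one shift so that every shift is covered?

5

11 slots to fill and no one can take more than 3, so at least ⌈11/3⌉ = 4 operators are needed.
Any 4 operators together have capacity at most 3+2+2+2 = 9 < 11 slots, so 4 can never suffice.
Mendoza, Tanaka, Ekwueme, Yilmaz, and Jules alone can cover everything: Slot 1→Tanaka+Ekwueme, Slot 2→Mendoza+Yilmaz, Slot 3→Mendoza, Slot 4→Tanaka, Slot 5→Jules, Slot 6→Yilmaz+Jules, Slot 7→Ekwueme, Slot 8→Ekwueme.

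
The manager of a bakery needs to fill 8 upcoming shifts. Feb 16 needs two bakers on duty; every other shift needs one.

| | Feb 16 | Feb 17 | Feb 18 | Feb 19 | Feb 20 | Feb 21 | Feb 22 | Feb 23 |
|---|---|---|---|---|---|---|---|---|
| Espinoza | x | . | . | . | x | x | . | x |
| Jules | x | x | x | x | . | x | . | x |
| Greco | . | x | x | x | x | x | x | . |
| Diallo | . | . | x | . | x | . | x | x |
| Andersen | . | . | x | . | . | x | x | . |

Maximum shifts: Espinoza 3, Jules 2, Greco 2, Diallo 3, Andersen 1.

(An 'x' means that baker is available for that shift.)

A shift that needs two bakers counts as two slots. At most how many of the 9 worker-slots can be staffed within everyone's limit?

Total capacity across all bakers is 3+2+2+3+1 = 11, and 9 slots are needed, so at most 9 can be filled.
An assignment achieving 9: Feb 16→Espinoza+Jules, Feb 17→Jules, Feb 18→Diallo, Feb 19→Greco, Feb 20→Espinoza, Feb 21→Andersen, Feb 22→Greco, Feb 23→Espinoza.
Loads: Espinoza 3/3, Jules 2/2, Greco 2/2, Diallo 1/3, Andersen 1/1.

9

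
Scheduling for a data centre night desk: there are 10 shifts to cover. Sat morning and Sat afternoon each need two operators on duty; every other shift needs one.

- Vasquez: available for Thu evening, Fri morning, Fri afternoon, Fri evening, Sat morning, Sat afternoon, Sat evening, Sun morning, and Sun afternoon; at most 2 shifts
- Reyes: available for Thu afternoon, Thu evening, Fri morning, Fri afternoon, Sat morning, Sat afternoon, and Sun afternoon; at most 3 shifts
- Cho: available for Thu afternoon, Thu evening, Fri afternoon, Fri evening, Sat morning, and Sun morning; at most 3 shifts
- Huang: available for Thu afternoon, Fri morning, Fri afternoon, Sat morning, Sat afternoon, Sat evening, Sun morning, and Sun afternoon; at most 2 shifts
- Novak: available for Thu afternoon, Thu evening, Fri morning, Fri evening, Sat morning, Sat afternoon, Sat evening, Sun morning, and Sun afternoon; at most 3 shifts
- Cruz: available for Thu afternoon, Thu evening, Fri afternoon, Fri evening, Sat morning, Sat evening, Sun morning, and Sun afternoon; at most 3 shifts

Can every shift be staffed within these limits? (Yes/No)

Yes

One valid schedule: Thu afternoon→Reyes, Thu evening→Reyes, Fri morning→Vasquez, Fri afternoon→Reyes, Fri evening→Vasquez, Sat morning→Cho+Novak, Sat afternoon→Huang+Novak, Sat evening→Huang, Sun morning→Cho, Sun afternoon→Novak.
Loads: Vasquez 2/2, Reyes 3/3, Cho 2/3, Huang 2/2, Novak 3/3, Cruz 0/3 — all within limits.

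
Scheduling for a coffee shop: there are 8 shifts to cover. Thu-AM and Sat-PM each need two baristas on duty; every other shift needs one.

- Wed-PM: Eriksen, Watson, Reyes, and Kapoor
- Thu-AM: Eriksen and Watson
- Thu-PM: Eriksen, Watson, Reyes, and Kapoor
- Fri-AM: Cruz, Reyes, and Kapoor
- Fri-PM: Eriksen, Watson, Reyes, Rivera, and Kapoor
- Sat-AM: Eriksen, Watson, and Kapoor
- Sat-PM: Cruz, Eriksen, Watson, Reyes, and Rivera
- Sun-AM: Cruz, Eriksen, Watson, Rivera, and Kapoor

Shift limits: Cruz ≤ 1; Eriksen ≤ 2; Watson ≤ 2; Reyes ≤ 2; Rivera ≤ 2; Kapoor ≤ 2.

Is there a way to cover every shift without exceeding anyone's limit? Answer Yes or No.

Thu-AM can only be covered by Eriksen and Watson, so that assignment is forced.
One valid schedule: Wed-PM→Watson, Thu-AM→Eriksen+Watson, Thu-PM→Reyes, Fri-AM→Cruz, Fri-PM→Rivera, Sat-AM→Eriksen, Sat-PM→Reyes+Rivera, Sun-AM→Kapoor.
Loads: Cruz 1/1, Eriksen 2/2, Watson 2/2, Reyes 2/2, Rivera 2/2, Kapoor 1/2 — all within limits.

Yes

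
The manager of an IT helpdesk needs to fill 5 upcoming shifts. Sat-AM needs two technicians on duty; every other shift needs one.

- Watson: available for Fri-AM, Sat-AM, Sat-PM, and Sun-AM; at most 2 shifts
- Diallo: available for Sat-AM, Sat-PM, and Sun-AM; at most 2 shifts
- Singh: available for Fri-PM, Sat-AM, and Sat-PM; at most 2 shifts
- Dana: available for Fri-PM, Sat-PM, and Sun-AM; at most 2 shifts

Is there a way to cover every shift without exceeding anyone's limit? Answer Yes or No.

Yes

Fri-AM can only be covered by Watson, so that assignment is forced.
One valid schedule: Fri-AM→Watson, Fri-PM→Singh, Sat-AM→Watson+Diallo, Sat-PM→Singh, Sun-AM→Diallo.
Loads: Watson 2/2, Diallo 2/2, Singh 2/2, Dana 0/2 — all within limits.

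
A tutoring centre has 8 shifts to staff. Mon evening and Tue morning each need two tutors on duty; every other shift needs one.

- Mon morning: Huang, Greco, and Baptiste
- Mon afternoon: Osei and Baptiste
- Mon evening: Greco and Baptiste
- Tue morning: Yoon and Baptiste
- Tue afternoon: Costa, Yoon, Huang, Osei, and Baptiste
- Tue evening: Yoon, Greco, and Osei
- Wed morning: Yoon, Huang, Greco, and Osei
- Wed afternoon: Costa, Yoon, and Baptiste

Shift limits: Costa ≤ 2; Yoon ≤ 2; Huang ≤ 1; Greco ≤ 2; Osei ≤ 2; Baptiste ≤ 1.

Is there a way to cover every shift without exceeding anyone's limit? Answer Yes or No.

Total capacity is 10 and 10 slots are needed, so capacity alone doesn't rule it out.
Shifts {Mon evening, Tue morning} need 4 worker-slots in total, but the tutors available for any of those shifts (Yoon, Greco, and Baptiste) can supply at most 3 among them. So no valid schedule exists.

No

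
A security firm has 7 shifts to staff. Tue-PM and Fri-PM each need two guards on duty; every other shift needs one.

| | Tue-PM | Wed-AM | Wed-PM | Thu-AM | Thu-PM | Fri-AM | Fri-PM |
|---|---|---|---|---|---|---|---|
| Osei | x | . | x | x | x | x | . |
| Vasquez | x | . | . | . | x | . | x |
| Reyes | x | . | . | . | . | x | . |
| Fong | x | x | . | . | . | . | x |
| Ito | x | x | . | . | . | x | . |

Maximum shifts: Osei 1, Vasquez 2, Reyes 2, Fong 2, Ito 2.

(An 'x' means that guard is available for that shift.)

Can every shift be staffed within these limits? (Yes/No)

No

Total capacity is 9 and 9 slots are needed, so capacity alone doesn't rule it out.
Shifts {Wed-PM, Thu-AM} need 2 worker-slots in total, but the guards available for any of those shifts (Osei) can supply at most 1 among them. So no valid schedule exists.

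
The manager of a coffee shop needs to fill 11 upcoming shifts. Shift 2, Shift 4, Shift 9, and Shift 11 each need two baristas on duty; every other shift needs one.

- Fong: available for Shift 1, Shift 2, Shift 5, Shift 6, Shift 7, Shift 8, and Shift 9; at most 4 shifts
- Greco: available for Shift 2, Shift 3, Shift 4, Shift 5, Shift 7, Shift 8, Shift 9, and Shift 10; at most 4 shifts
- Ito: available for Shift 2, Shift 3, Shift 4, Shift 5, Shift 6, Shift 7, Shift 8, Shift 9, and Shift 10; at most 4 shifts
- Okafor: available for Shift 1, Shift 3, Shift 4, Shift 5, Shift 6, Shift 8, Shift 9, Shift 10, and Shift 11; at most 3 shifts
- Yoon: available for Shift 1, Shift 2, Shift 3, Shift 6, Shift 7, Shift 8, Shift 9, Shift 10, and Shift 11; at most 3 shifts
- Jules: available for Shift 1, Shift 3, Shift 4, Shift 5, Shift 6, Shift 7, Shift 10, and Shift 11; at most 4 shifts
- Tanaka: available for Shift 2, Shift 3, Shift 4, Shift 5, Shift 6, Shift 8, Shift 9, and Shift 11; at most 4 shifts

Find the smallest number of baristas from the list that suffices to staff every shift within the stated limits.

4

15 slots to fill and no one can take more than 4, so at least ⌈15/4⌉ = 4 baristas are needed.
Fong, Greco, Okafor, and Jules alone can cover everything: Shift 1→Fong, Shift 2→Fong+Greco, Shift 3→Greco, Shift 4→Greco+Okafor, Shift 5→Jules, Shift 6→Fong, Shift 7→Jules, Shift 8→Fong, Shift 9→Greco+Okafor, Shift 10→Jules, Shift 11→Okafor+Jules.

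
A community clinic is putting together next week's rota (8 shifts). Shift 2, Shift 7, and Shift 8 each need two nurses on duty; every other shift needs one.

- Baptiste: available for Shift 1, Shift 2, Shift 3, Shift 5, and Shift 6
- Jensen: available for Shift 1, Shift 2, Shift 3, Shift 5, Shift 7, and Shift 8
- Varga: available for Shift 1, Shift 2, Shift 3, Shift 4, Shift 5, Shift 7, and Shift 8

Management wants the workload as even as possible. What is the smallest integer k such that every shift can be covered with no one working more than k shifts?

4

With 3 nurses and 11 worker-slots to fill, someone must work at least ⌈11/3⌉ = 4 shifts, so k ≥ 4.
k = 4 works: Shift 1→Baptiste, Shift 2→Baptiste+Jensen, Shift 3→Baptiste, Shift 4→Varga, Shift 5→Jensen, Shift 6→Baptiste, Shift 7→Jensen+Varga, Shift 8→Jensen+Varga.
Loads: Baptiste 4, Jensen 4, Varga 3 — all ≤ 4.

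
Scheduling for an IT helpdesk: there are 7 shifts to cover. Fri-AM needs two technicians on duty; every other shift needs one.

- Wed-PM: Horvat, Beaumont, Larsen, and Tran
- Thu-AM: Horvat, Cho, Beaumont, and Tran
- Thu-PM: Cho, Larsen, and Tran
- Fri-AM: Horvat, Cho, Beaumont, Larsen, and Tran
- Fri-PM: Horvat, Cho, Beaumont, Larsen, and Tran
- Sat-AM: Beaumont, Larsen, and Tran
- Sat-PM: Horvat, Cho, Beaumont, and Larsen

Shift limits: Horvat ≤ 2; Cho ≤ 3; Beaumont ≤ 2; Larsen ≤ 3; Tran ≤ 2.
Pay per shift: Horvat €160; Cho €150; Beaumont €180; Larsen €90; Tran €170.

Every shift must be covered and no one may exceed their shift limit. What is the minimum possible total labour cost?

€1040

Picking the cheapest available technician for each shift independently would cost €840, but that ignores the shift limits.
An optimal schedule: Wed-PM→Larsen, Thu-AM→Cho, Thu-PM→Larsen, Fri-AM→Cho+Horvat, Fri-PM→Horvat, Sat-AM→Larsen, Sat-PM→Cho.
Total: 90 + 150 + 90 + 150 + 160 + 160 + 90 + 150 = €1040.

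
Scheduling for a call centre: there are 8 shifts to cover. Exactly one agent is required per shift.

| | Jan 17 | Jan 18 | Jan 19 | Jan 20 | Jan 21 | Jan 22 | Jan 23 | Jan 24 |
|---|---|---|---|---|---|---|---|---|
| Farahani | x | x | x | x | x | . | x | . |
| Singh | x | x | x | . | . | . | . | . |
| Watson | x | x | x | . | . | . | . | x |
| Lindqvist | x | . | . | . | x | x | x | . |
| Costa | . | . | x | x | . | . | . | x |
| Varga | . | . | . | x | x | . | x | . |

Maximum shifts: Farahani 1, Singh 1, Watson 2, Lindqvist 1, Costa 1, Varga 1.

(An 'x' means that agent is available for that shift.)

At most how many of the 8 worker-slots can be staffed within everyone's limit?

Total capacity across all agents is 1+1+2+1+1+1 = 7, and 8 slots are needed, so at most 7 can be filled.
An assignment achieving 7: Jan 17→Singh, Jan 18→Farahani, Jan 19→Watson, Jan 20→Costa, Jan 21→Varga, Jan 22→Lindqvist, Jan 24→Watson.
Loads: Farahani 1/1, Singh 1/1, Watson 2/2, Lindqvist 1/1, Costa 1/1, Varga 1/1.

7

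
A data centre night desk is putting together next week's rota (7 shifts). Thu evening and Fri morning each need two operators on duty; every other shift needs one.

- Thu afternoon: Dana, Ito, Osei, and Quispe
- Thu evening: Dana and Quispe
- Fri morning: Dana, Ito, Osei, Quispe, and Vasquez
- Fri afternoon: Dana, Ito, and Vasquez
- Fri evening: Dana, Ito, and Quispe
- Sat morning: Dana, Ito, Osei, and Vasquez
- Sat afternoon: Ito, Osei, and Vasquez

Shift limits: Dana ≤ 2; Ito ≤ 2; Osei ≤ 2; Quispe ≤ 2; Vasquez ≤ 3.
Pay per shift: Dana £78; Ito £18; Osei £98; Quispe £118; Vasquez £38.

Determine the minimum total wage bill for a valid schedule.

Thu evening can only be covered by Dana and Quispe, so that assignment is forced.
Picking the cheapest available operator for each shift independently would cost £342, but that ignores the shift limits.
An optimal schedule: Thu afternoon→Dana, Thu evening→Dana+Quispe, Fri morning→Vasquez+Osei, Fri afternoon→Ito, Fri evening→Ito, Sat morning→Vasquez, Sat afternoon→Vasquez.
Total: 78 + 78 + 118 + 38 + 98 + 18 + 18 + 38 + 38 = £522.

£522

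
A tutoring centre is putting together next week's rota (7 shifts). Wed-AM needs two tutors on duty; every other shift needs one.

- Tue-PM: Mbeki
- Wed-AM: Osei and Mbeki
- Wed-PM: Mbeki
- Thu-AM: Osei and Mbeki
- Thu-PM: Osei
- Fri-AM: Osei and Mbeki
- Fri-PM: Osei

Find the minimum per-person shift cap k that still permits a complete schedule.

With 2 tutors and 8 worker-slots to fill, someone must work at least ⌈8/2⌉ = 4 shifts, so k ≥ 4.
k = 4 works: Tue-PM→Mbeki, Wed-AM→Osei+Mbeki, Wed-PM→Mbeki, Thu-AM→Osei, Thu-PM→Osei, Fri-AM→Mbeki, Fri-PM→Osei.
Loads: Osei 4, Mbeki 4 — all ≤ 4.

4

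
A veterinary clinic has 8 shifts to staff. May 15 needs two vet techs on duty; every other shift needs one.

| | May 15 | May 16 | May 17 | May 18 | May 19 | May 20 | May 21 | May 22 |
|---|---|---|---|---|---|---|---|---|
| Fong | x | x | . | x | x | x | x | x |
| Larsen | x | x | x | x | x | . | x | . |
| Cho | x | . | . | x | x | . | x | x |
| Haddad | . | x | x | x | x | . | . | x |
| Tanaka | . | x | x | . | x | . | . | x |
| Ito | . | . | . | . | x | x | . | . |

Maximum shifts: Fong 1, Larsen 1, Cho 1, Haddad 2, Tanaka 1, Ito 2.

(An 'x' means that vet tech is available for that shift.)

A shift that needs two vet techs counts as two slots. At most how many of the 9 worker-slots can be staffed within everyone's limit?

8

Total capacity across all vet techs is 1+1+1+2+1+2 = 8, and 9 slots are needed, so at most 8 can be filled.
An assignment achieving 8: May 15→Fong+Larsen, May 16→Haddad, May 17→Haddad, May 19→Ito, May 20→Ito, May 21→Cho, May 22→Tanaka.
Loads: Fong 1/1, Larsen 1/1, Cho 1/1, Haddad 2/2, Tanaka 1/1, Ito 2/2.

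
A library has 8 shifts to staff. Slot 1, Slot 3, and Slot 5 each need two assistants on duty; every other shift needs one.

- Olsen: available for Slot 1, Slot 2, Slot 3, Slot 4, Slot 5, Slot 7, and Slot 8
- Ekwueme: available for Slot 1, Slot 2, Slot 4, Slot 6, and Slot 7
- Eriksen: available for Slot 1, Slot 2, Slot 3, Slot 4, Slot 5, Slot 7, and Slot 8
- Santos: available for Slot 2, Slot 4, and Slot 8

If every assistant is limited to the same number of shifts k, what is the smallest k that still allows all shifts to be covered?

With 4 assistants and 11 worker-slots to fill, someone must work at least ⌈11/4⌉ = 3 shifts, so k ≥ 3.
k = 3 works: Slot 1→Olsen+Ekwueme, Slot 2→Santos, Slot 3→Olsen+Eriksen, Slot 4→Santos, Slot 5→Olsen+Eriksen, Slot 6→Ekwueme, Slot 7→Ekwueme, Slot 8→Eriksen.
Loads: Olsen 3, Ekwueme 3, Eriksen 3, Santos 2 — all ≤ 3.

3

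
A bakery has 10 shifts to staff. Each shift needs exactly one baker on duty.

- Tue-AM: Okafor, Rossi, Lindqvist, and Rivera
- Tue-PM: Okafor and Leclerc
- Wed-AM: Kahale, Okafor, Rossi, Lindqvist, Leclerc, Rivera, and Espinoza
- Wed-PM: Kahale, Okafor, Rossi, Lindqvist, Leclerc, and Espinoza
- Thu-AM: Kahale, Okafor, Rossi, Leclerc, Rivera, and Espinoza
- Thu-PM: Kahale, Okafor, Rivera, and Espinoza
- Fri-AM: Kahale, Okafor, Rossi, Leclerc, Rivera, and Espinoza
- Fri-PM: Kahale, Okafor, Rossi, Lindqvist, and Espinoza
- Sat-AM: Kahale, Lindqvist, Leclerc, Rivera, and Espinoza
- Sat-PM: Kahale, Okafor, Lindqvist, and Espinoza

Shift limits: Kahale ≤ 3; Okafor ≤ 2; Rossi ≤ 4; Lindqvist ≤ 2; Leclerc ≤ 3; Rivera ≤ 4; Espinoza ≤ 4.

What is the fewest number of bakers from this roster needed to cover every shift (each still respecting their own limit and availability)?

10 slots to fill and no one can take more than 4, so at least ⌈10/4⌉ = 3 bakers are needed.
Kahale, Rossi, and Leclerc alone can cover everything: Tue-AM→Rossi, Tue-PM→Leclerc, Wed-AM→Rossi, Wed-PM→Rossi, Thu-AM→Rossi, Thu-PM→Kahale, Fri-AM→Leclerc, Fri-PM→Kahale, Sat-AM→Leclerc, Sat-PM→Kahale.

3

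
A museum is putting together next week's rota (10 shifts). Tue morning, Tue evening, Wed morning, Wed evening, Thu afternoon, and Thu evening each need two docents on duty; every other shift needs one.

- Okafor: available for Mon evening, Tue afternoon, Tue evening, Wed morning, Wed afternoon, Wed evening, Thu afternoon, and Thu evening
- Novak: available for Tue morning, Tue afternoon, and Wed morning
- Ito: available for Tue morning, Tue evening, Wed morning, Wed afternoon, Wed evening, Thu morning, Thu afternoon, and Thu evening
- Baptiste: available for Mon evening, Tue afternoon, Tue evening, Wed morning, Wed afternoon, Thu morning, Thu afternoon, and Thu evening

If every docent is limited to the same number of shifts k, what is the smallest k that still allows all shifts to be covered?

5

With 4 docents and 16 worker-slots to fill, someone must work at least ⌈16/4⌉ = 4 shifts, so k ≥ 4.
k = 4 is infeasible (exhaustive check).
k = 5 works: Mon evening→Okafor, Tue morning→Novak+Ito, Tue afternoon→Okafor, Tue evening→Okafor+Ito, Wed morning→Novak+Baptiste, Wed afternoon→Baptiste, Wed evening→Okafor+Ito, Thu morning→Ito, Thu afternoon→Okafor+Baptiste, Thu evening→Ito+Baptiste.
Loads: Okafor 5, Novak 2, Ito 5, Baptiste 4 — all ≤ 5.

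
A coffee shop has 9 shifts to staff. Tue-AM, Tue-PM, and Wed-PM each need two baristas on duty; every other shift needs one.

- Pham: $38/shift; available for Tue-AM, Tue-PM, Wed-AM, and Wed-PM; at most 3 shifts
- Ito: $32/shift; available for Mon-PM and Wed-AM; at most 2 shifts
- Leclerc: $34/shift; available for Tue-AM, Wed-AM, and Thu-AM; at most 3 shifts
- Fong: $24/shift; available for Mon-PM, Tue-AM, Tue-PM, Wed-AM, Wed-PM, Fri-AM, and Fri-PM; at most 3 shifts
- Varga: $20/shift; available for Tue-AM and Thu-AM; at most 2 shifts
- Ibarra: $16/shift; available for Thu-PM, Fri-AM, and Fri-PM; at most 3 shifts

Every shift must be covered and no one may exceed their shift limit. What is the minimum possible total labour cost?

Tue-PM can only be covered by Pham and Fong, so that assignment is forced.
Wed-PM can only be covered by Pham and Fong, so that assignment is forced.
Thu-PM can only be covered by Ibarra, so that assignment is forced.
Picking the cheapest available barista for each shift independently would cost $284, but that ignores the shift limits.
An optimal schedule: Mon-PM→Ito, Tue-AM→Varga+Fong, Tue-PM→Fong+Pham, Wed-AM→Ito, Wed-PM→Fong+Pham, Thu-AM→Varga, Thu-PM→Ibarra, Fri-AM→Ibarra, Fri-PM→Ibarra.
Total: 32 + 20 + 24 + 24 + 38 + 32 + 24 + 38 + 20 + 16 + 16 + 16 = $300.

$300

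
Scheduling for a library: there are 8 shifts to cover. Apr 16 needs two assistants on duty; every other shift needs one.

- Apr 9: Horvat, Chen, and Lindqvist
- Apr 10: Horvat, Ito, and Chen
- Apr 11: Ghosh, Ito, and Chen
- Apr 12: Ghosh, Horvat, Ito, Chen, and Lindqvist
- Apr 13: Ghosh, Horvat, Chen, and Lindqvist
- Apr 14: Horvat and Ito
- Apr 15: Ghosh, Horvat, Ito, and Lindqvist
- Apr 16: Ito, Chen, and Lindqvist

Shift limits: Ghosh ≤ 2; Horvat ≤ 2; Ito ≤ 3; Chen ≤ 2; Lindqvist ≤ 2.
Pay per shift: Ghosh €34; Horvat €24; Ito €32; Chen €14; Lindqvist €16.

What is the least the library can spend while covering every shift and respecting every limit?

Picking the cheapest available assistant for each shift independently would cost €140, but that ignores the shift limits.
An optimal schedule: Apr 9→Chen, Apr 10→Chen, Apr 11→Ito, Apr 12→Ito, Apr 13→Lindqvist, Apr 14→Horvat, Apr 15→Horvat, Apr 16→Lindqvist+Ito.
Total: 14 + 14 + 32 + 32 + 16 + 24 + 24 + 16 + 32 = €204.

€204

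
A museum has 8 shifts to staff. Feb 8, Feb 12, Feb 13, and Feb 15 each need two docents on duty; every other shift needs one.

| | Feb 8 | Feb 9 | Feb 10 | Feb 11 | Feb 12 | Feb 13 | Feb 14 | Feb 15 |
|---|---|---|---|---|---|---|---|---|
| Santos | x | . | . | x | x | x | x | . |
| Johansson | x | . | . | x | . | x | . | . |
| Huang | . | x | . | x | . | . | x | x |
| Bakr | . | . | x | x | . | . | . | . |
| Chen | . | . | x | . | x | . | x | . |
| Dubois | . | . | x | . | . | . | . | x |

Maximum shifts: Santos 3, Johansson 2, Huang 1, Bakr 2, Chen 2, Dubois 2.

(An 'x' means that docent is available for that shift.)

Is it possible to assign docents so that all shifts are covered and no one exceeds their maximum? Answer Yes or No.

No

Total capacity is 12 and 12 slots are needed, so capacity alone doesn't rule it out.
Shifts {Feb 9, Feb 15} need 3 worker-slots in total, but the docents available for any of those shifts (Huang and Dubois) can supply at most 2 among them. So no valid schedule exists.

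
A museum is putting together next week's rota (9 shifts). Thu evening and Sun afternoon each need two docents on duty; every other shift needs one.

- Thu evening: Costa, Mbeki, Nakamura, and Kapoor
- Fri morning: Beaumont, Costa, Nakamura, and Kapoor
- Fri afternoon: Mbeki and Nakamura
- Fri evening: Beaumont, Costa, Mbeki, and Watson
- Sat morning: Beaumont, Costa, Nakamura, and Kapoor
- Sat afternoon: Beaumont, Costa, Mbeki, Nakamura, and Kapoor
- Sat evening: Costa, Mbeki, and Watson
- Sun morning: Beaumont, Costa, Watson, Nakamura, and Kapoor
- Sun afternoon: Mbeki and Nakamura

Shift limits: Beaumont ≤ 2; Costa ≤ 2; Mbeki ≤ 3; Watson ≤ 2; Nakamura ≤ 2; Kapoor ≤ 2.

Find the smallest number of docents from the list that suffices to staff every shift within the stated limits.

5

11 slots to fill and no one can take more than 3, so at least ⌈11/3⌉ = 4 docents are needed.
Any 4 docents together have capacity at most 3+2+2+2 = 9 < 11 slots, so 4 can never suffice.
Beaumont, Costa, Mbeki, Watson, and Nakamura alone can cover everything: Thu evening→Costa+Mbeki, Fri morning→Beaumont, Fri afternoon→Mbeki, Fri evening→Watson, Sat morning→Beaumont, Sat afternoon→Nakamura, Sat evening→Costa, Sun morning→Watson, Sun afternoon→Mbeki+Nakamura.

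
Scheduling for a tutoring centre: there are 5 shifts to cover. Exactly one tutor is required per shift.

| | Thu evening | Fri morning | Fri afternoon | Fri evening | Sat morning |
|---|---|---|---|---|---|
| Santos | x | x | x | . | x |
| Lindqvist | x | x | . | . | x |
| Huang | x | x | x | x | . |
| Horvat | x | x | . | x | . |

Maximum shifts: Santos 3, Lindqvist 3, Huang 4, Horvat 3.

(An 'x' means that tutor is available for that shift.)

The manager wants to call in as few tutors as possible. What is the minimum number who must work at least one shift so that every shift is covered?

2

5 slots to fill and no one can take more than 4, so at least ⌈5/4⌉ = 2 tutors are needed.
Santos and Huang alone can cover everything: Thu evening→Santos, Fri morning→Santos, Fri afternoon→Huang, Fri evening→Huang, Sat morning→Santos.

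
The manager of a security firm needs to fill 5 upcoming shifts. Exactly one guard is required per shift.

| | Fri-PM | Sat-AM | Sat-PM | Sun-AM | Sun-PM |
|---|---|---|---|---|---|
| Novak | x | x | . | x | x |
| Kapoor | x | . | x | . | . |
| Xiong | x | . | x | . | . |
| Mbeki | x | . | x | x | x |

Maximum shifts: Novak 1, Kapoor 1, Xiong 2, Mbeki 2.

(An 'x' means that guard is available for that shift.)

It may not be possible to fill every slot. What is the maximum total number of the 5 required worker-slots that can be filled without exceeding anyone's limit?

5

Total capacity across all guards is 1+1+2+2 = 6, and 5 slots are needed, so at most 5 can be filled.
An assignment achieving 5: Fri-PM→Xiong, Sat-AM→Novak, Sat-PM→Kapoor, Sun-AM→Mbeki, Sun-PM→Mbeki.
Loads: Novak 1/1, Kapoor 1/1, Xiong 1/2, Mbeki 2/2.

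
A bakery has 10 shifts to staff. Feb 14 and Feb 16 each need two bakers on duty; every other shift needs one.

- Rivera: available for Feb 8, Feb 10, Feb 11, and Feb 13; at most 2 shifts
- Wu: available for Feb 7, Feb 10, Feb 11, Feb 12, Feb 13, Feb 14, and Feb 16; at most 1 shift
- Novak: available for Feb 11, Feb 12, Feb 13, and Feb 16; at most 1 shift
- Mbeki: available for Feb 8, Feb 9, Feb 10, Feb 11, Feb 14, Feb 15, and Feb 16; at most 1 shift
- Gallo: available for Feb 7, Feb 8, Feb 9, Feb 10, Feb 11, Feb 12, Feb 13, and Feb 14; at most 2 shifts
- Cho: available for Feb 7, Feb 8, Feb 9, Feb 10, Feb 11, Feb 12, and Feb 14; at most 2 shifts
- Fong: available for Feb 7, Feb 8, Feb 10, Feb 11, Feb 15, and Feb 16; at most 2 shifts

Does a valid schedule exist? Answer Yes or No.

Total capacity is 2+1+1+1+2+2+2 = 11 but 12 worker-slots are needed — infeasible.

No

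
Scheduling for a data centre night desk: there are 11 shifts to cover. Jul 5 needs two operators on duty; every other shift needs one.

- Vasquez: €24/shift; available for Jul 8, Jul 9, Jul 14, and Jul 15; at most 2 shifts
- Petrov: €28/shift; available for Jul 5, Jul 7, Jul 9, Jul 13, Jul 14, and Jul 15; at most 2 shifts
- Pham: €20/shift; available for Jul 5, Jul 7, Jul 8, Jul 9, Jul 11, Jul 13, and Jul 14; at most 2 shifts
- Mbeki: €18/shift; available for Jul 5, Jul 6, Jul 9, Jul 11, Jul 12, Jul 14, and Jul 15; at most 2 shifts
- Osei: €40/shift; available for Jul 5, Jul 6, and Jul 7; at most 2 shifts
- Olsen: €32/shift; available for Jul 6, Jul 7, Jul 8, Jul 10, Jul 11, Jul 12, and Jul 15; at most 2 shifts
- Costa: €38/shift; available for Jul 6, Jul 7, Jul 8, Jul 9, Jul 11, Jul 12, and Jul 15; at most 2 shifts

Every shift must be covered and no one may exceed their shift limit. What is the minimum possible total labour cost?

Jul 10 can only be covered by Olsen, so that assignment is forced.
Picking the cheapest available operator for each shift independently would cost €238, but that ignores the shift limits.
An optimal schedule: Jul 5→Pham+Petrov, Jul 6→Mbeki, Jul 7→Petrov, Jul 8→Vasquez, Jul 9→Costa, Jul 10→Olsen, Jul 11→Olsen, Jul 12→Mbeki, Jul 13→Pham, Jul 14→Vasquez, Jul 15→Costa.
Total: 20 + 28 + 18 + 28 + 24 + 38 + 32 + 32 + 18 + 20 + 24 + 38 = €320.

€320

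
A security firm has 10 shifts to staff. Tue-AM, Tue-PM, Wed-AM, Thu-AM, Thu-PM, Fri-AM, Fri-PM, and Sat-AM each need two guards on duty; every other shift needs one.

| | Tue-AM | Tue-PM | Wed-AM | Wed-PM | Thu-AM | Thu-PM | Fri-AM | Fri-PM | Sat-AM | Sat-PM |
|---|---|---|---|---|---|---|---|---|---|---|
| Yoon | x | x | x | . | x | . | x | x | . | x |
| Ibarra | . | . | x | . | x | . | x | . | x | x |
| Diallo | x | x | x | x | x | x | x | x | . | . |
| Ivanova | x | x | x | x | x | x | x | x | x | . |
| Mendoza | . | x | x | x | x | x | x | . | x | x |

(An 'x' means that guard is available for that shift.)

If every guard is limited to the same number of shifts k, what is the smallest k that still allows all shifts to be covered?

With 5 guards and 18 worker-slots to fill, someone must work at least ⌈18/5⌉ = 4 shifts, so k ≥ 4.
k = 4 works: Tue-AM→Yoon+Diallo, Tue-PM→Yoon+Ivanova, Wed-AM→Ibarra+Ivanova, Wed-PM→Diallo, Thu-AM→Ibarra+Mendoza, Thu-PM→Diallo+Ivanova, Fri-AM→Ibarra+Mendoza, Fri-PM→Yoon+Diallo, Sat-AM→Ibarra+Ivanova, Sat-PM→Yoon.
Loads: Yoon 4, Ibarra 4, Diallo 4, Ivanova 4, Mendoza 2 — all ≤ 4.

4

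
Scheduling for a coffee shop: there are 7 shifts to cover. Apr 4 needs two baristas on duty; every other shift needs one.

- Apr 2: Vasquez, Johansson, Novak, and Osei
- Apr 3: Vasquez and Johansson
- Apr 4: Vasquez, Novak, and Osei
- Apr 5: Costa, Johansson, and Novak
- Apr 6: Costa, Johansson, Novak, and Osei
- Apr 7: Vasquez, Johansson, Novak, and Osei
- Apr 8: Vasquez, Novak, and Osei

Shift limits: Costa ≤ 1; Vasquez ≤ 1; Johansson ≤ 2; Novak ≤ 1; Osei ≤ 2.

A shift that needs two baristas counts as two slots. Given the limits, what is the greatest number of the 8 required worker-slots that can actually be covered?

Total capacity across all baristas is 1+1+2+1+2 = 7, and 8 slots are needed, so at most 7 can be filled.
An assignment achieving 7: Apr 2→Johansson, Apr 3→Vasquez, Apr 4→Novak+Osei, Apr 5→Costa, Apr 6→Johansson, Apr 8→Osei.
Loads: Costa 1/1, Vasquez 1/1, Johansson 2/2, Novak 1/1, Osei 2/2.

7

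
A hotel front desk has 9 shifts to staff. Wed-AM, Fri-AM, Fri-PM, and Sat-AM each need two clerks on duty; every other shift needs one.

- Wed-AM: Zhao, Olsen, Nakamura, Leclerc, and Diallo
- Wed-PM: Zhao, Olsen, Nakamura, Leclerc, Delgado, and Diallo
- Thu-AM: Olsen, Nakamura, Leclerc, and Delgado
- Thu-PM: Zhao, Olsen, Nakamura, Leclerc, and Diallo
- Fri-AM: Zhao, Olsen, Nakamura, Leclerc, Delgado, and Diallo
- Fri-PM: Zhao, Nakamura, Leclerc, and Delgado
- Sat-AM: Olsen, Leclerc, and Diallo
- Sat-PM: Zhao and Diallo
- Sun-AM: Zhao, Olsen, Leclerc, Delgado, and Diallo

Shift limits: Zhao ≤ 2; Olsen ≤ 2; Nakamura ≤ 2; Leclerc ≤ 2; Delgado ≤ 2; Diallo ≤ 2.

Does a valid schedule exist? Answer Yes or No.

Total capacity is 2+2+2+2+2+2 = 12 but 13 worker-slots are needed — infeasible.

No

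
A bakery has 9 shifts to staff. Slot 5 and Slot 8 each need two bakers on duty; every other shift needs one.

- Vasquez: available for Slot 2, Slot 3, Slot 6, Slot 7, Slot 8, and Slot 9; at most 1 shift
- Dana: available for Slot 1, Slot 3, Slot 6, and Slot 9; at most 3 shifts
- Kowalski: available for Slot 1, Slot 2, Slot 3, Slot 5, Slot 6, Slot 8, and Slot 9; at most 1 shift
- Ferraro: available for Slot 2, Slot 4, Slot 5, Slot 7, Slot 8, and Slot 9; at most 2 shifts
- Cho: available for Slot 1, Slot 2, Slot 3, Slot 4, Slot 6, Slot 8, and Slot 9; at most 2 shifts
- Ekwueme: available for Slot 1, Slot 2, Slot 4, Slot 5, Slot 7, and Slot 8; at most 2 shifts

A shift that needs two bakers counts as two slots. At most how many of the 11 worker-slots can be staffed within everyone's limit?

Total capacity across all bakers is 1+3+1+2+2+2 = 11, and 11 slots are needed, so at most 11 can be filled.
An assignment achieving 11: Slot 1→Dana, Slot 2→Ekwueme, Slot 3→Dana, Slot 4→Ferraro, Slot 5→Kowalski+Ferraro, Slot 6→Dana, Slot 7→Vasquez, Slot 8→Cho+Ekwueme, Slot 9→Cho.
Loads: Vasquez 1/1, Dana 3/3, Kowalski 1/1, Ferraro 2/2, Cho 2/2, Ekwueme 2/2.

11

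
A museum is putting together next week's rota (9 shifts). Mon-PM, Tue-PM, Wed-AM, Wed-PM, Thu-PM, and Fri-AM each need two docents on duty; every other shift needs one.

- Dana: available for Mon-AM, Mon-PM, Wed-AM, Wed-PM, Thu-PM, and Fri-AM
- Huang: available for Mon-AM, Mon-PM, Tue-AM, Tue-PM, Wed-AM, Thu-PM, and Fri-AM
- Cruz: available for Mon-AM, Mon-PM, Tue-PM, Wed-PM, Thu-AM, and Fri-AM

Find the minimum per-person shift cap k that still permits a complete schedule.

5

With 3 docents and 15 worker-slots to fill, someone must work at least ⌈15/3⌉ = 5 shifts, so k ≥ 5.
k = 5 works: Mon-AM→Dana, Mon-PM→Dana+Cruz, Tue-AM→Huang, Tue-PM→Huang+Cruz, Wed-AM→Dana+Huang, Wed-PM→Dana+Cruz, Thu-AM→Cruz, Thu-PM→Dana+Huang, Fri-AM→Huang+Cruz.
Loads: Dana 5, Huang 5, Cruz 5 — all ≤ 5.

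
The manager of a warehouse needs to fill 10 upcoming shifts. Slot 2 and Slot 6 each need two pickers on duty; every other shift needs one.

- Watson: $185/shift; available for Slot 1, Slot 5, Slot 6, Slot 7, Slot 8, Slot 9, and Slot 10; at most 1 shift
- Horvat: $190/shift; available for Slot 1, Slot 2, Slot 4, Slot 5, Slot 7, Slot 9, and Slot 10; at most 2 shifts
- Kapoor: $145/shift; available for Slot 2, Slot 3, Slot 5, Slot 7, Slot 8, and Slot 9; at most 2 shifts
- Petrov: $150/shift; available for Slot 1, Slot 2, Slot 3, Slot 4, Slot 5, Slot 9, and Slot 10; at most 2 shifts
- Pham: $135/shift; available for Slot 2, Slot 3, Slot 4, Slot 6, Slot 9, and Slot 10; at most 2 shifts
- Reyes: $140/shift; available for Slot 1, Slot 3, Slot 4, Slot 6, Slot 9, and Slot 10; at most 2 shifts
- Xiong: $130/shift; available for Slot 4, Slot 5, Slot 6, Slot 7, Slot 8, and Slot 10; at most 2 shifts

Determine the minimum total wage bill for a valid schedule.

Picking the cheapest available picker for each shift independently would cost $1605, but that ignores the shift limits.
An optimal schedule: Slot 1→Reyes, Slot 2→Kapoor+Petrov, Slot 3→Pham, Slot 4→Pham, Slot 5→Kapoor, Slot 6→Reyes+Watson, Slot 7→Xiong, Slot 8→Xiong, Slot 9→Petrov, Slot 10→Horvat.
Total: 140 + 145 + 150 + 135 + 135 + 145 + 140 + 185 + 130 + 130 + 150 + 190 = $1775.

$1775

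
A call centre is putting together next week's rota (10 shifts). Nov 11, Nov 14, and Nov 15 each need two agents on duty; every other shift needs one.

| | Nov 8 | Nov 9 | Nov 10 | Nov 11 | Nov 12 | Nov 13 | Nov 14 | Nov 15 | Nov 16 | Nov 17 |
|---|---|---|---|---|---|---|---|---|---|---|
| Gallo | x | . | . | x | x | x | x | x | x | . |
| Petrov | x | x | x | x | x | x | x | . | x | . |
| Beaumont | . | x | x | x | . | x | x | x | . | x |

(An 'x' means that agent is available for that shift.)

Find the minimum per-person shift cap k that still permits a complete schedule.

5

With 3 agents and 13 worker-slots to fill, someone must work at least ⌈13/3⌉ = 5 shifts, so k ≥ 5.
k = 5 works: Nov 8→Gallo, Nov 9→Petrov, Nov 10→Petrov, Nov 11→Gallo+Petrov, Nov 12→Gallo, Nov 13→Petrov, Nov 14→Petrov+Beaumont, Nov 15→Gallo+Beaumont, Nov 16→Gallo, Nov 17→Beaumont.
Loads: Gallo 5, Petrov 5, Beaumont 3 — all ≤ 5.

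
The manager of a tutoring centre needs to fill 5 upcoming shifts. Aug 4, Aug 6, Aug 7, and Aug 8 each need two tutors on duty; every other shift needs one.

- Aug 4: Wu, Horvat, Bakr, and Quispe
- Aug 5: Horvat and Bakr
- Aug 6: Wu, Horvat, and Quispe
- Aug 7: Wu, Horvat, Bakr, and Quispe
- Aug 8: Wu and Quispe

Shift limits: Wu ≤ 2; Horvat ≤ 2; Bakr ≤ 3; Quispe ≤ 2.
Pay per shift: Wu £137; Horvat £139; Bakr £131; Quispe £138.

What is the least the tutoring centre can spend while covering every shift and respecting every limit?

Aug 8 can only be covered by Wu and Quispe, so that assignment is forced.
Picking the cheapest available tutor for each shift independently would cost £1217, but that ignores the shift limits.
An optimal schedule: Aug 4→Horvat+Bakr, Aug 5→Bakr, Aug 6→Wu+Horvat, Aug 7→Bakr+Quispe, Aug 8→Wu+Quispe.
Total: 139 + 131 + 131 + 137 + 139 + 131 + 138 + 137 + 138 = £1221.

£1221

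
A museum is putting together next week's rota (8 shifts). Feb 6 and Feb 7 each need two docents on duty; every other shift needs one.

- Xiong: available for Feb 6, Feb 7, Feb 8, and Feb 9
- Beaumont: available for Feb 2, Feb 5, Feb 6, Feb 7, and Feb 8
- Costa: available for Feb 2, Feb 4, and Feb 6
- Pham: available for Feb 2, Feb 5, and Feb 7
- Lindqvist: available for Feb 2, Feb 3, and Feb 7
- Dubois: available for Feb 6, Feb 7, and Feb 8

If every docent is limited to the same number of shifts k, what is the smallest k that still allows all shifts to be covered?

2

With 6 docents and 10 worker-slots to fill, someone must work at least ⌈10/6⌉ = 2 shifts, so k ≥ 2.
k = 2 works: Feb 2→Beaumont, Feb 3→Lindqvist, Feb 4→Costa, Feb 5→Beaumont, Feb 6→Costa+Dubois, Feb 7→Pham+Lindqvist, Feb 8→Xiong, Feb 9→Xiong.
Loads: Xiong 2, Beaumont 2, Costa 2, Pham 1, Lindqvist 2, Dubois 1 — all ≤ 2.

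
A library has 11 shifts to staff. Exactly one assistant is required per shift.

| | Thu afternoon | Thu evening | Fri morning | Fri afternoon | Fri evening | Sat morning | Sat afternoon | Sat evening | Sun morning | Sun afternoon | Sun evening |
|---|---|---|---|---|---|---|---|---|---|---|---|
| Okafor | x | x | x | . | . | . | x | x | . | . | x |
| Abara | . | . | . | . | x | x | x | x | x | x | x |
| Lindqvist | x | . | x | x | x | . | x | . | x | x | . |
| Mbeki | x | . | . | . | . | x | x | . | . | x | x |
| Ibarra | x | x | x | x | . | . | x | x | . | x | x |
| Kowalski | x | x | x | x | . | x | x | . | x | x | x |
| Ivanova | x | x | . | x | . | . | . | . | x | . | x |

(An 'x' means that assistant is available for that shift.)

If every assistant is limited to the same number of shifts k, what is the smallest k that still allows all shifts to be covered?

2

With 7 assistants and 11 worker-slots to fill, someone must work at least ⌈11/7⌉ = 2 shifts, so k ≥ 2.
k = 2 works: Thu afternoon→Mbeki, Thu evening→Okafor, Fri morning→Lindqvist, Fri afternoon→Lindqvist, Fri evening→Abara, Sat morning→Abara, Sat afternoon→Ibarra, Sat evening→Okafor, Sun morning→Kowalski, Sun afternoon→Mbeki, Sun evening→Ibarra.
Loads: Okafor 2, Abara 2, Lindqvist 2, Mbeki 2, Ibarra 2, Kowalski 1, Ivanova 0 — all ≤ 2.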